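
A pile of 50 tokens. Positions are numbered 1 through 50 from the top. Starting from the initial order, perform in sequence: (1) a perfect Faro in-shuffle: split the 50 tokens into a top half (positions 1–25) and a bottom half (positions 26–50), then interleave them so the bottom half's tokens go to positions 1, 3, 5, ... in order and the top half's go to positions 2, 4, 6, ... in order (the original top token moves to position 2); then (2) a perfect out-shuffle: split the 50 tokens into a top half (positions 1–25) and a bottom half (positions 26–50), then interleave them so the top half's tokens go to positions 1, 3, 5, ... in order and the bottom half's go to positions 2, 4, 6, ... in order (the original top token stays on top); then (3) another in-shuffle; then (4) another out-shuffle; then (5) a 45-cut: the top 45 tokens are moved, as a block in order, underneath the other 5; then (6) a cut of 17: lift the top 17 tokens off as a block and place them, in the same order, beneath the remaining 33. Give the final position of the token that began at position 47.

Track the token from position 47 forward through each operation:
  after op 1 (in-shuffle): 47 → 43
  after op 2 (out-shuffle): 43 → 36
  after op 3 (in-shuffle): 36 → 21
  after op 4 (out-shuffle): 21 → 41
  after op 5 (cut 45): 41 → 46
  after op 6 (cut 17): 46 → 29

29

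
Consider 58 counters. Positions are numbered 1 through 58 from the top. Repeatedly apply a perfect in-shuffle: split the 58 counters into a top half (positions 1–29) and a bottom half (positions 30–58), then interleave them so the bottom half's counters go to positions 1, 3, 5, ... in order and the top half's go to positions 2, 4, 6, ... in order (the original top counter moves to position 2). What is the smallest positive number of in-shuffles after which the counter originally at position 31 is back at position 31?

58

Follow position 31 under repeated in-shuffles:
31 → 3 → 6 → 12 → 24 → 48 → 37 → 15 → ... → 31 (length 58)
It first returns after 58 in-shuffles.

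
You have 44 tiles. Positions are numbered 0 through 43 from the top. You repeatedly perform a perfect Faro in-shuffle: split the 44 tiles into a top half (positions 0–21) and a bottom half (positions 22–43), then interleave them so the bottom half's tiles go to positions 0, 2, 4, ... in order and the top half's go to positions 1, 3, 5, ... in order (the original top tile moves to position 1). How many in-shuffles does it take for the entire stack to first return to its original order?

The in-shuffle permutes the 44 positions with cycle lengths [2, 4, 4, 4, 6, 12, 12].
Every tile is home exactly when every cycle has completed a whole number of laps, i.e. after lcm(2, 4, 6, 12) = 12 in-shuffles.

12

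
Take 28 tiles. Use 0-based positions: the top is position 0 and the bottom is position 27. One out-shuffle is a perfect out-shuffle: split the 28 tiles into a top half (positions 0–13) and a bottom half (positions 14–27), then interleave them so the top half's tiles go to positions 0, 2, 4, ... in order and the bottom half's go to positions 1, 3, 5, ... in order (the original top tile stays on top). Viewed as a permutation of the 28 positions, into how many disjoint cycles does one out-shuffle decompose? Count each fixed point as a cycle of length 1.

Trace each unvisited position around until it returns:
(0) (1 2 4 8 16 5 ... len 18) (3 6 12 24 21 15) (9 18) (27)
5 cycles in total.

5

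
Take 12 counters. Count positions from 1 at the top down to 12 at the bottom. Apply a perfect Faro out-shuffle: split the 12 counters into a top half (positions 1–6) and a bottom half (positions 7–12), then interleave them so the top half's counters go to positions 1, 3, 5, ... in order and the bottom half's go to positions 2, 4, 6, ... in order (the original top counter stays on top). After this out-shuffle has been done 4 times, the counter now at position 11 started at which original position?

3

Work backwards from position 11, undoing one out-shuffle at a time:
11 ← 6 ← 9 ← 5 ← 3
So the counter now at position 11 started at position 3.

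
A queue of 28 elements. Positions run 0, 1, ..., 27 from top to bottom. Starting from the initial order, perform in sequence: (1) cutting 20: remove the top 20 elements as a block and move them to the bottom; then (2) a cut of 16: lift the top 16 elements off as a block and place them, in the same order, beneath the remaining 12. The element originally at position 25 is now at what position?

Track the element from position 25 forward through each operation:
  after op 1 (cut 20): 25 → 5
  after op 2 (cut 16): 5 → 17

17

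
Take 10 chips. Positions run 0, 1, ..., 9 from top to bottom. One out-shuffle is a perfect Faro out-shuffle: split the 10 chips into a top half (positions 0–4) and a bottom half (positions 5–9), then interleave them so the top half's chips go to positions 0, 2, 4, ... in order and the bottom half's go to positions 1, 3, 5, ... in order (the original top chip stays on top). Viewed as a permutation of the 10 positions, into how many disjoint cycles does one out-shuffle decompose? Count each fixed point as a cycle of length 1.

Trace each unvisited position around until it returns:
(0) (1 2 4 8 7 5) (3 6) (9)
4 cycles in total.

4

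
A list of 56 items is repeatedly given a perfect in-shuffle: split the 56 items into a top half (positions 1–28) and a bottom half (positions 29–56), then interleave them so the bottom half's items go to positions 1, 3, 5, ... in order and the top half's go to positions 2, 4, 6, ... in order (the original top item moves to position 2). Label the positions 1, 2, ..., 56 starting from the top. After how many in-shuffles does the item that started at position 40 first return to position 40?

Follow position 40 under repeated in-shuffles:
40 → 23 → 46 → 35 → 13 → 26 → 52 → 47 → 37 → 17 → 34 → 11 → 22 → 44 → 31 → 5 → 10 → 20 → 40
It first returns after 18 in-shuffles.

18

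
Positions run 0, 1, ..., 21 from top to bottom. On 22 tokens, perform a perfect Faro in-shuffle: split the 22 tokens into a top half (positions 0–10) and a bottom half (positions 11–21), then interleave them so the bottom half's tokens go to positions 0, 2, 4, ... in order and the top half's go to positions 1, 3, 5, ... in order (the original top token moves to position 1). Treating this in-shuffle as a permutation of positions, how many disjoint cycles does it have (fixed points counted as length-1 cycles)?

Trace each unvisited position around until it returns:
(0 1 3 7 15 8 ... len 11) (4 9 19 16 10 21 ... len 11)
2 cycles in total.

2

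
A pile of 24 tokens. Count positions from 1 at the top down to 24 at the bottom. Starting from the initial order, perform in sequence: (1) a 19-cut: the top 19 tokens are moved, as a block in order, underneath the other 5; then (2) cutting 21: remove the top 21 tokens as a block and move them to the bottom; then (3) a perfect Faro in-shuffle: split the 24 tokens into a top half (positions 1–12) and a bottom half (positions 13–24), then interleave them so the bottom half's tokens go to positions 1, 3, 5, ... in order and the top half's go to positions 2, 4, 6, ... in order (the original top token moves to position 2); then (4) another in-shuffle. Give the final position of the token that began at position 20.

Track the token from position 20 forward through each operation:
  after op 1 (cut 19): 20 → 1
  after op 2 (cut 21): 1 → 4
  after op 3 (in-shuffle): 4 → 8
  after op 4 (in-shuffle): 8 → 16

16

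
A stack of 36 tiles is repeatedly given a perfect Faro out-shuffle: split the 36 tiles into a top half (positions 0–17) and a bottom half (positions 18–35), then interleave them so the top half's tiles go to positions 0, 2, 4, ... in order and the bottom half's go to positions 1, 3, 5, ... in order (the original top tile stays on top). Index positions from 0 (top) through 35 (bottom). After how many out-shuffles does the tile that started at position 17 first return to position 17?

12

Follow position 17 under repeated out-shuffles:
17 → 34 → 33 → 31 → 27 → 19 → 3 → 6 → 12 → 24 → 13 → 26 → 17
It first returns after 12 out-shuffles.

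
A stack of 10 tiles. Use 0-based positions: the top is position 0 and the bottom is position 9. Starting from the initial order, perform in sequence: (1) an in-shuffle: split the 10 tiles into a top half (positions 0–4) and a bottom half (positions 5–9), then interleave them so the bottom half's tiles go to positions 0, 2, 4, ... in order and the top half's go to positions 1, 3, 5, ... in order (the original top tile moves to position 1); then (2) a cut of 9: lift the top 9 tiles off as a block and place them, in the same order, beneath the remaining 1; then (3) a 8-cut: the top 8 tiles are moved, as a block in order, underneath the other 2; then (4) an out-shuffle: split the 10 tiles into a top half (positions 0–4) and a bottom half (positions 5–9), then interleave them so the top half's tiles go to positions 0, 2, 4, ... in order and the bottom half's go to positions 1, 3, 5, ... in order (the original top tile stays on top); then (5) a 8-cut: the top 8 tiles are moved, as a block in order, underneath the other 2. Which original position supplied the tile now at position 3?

6

Undo the operations in reverse order, starting from position 3:
  undo op 5 (cut 8): 3 ← 1
  undo op 4 (out-shuffle, from bottom half): 1 ← 5
  undo op 3 (cut 8): 5 ← 3
  undo op 2 (cut 9): 3 ← 2
  undo op 1 (in-shuffle, from bottom half): 2 ← 6
So the tile at position 3 came from original position 6.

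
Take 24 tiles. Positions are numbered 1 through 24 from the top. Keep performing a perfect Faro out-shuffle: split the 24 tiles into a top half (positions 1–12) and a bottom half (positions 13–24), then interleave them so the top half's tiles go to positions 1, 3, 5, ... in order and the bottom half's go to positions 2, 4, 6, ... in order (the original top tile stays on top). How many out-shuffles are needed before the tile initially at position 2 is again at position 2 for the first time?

Follow position 2 under repeated out-shuffles:
2 → 3 → 5 → 9 → 17 → 10 → 19 → 14 → 4 → 7 → 13 → 2
It first returns after 11 out-shuffles.

11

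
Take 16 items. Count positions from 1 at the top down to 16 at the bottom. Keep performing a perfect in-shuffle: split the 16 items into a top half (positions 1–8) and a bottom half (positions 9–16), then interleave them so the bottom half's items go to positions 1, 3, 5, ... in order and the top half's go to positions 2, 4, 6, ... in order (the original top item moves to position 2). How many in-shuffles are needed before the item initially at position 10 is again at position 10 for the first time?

Follow position 10 under repeated in-shuffles:
10 → 3 → 6 → 12 → 7 → 14 → 11 → 5 → 10
It first returns after 8 in-shuffles.

8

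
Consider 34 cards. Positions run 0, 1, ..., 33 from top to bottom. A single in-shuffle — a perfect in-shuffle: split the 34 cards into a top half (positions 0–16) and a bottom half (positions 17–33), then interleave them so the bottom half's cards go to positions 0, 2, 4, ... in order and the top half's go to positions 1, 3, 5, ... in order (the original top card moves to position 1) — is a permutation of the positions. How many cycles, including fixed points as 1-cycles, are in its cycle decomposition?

Trace each unvisited position around until it returns:
(0 1 3 7 15 31 ... len 12) (2 5 11 23 12 25 ... len 12) (4 9 19) (6 13 27 20) (14 29 24)
5 cycles in total.

5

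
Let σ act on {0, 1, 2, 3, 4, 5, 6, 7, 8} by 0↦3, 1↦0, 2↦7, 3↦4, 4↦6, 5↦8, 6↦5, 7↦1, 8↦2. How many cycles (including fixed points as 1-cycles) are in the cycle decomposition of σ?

1

Cycle decomposition: (0 3 4 6 5 8 2 7 1).
1 cycle.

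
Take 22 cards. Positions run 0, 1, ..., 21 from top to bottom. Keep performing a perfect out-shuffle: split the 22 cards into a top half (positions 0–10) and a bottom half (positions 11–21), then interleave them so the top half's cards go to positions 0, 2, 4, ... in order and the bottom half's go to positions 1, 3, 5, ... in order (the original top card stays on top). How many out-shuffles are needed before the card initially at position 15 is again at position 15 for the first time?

Follow position 15 under repeated out-shuffles:
15 → 9 → 18 → 15
It first returns after 3 out-shuffles.

3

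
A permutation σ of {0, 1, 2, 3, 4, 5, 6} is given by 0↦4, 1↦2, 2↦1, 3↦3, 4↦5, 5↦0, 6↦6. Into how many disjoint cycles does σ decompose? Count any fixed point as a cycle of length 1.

4

Cycle decomposition: (0 4 5) (1 2) (3) (6).
4 cycles.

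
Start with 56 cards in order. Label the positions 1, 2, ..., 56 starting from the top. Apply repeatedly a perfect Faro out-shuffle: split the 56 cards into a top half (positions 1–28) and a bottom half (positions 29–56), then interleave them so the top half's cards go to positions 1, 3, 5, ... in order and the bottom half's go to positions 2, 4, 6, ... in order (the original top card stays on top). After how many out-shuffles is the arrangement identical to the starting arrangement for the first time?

20

The out-shuffle permutes the 56 positions with cycle lengths [1, 1, 4, 10, 20, 20].
Every card is home exactly when every cycle has completed a whole number of laps, i.e. after lcm(1, 4, 10, 20) = 20 out-shuffles.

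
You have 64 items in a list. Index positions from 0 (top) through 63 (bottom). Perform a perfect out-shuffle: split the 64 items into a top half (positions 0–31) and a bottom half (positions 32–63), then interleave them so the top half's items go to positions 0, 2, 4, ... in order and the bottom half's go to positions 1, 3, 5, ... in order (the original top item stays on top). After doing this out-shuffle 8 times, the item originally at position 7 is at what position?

28

Track the item's position through each out-shuffle:
7 → 14 → 28 → 56 → 49 → 35 → 7 → 14 → 28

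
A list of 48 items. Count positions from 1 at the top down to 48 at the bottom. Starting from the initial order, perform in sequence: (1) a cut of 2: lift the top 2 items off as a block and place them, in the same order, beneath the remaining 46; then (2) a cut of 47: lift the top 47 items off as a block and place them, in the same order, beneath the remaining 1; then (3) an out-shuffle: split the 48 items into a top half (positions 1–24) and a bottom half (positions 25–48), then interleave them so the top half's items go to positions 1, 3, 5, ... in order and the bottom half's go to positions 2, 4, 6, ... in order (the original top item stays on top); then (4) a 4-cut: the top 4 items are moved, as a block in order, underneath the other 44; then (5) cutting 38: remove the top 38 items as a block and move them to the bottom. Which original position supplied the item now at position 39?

18

Undo the operations in reverse order, starting from position 39:
  undo op 5 (cut 38): 39 ← 29
  undo op 4 (cut 4): 29 ← 33
  undo op 3 (out-shuffle, from top half): 33 ← 17
  undo op 2 (cut 47): 17 ← 16
  undo op 1 (cut 2): 16 ← 18
So the item at position 39 came from original position 18.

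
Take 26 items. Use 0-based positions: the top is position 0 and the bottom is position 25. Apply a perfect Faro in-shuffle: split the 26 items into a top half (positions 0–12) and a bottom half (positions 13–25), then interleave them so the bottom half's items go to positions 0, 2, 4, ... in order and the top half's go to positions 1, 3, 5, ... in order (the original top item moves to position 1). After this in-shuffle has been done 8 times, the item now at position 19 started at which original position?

13

Work backwards from position 19, undoing one in-shuffle at a time:
19 ← 9 ← 4 ← 15 ← 7 ← 3 ← 1 ← 0 ← 13
So the item now at position 19 started at position 13.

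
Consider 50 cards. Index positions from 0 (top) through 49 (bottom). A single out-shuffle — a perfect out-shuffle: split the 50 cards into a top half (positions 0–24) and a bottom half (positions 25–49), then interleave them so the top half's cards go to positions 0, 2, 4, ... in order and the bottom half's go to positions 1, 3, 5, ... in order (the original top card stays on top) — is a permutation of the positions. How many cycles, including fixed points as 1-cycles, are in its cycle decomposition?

Trace each unvisited position around until it returns:
(0) (1 2 4 8 16 32 ... len 21) (3 6 12 24 48 47 ... len 21) (7 14 28) (21 42 35) (49)
6 cycles in total.

6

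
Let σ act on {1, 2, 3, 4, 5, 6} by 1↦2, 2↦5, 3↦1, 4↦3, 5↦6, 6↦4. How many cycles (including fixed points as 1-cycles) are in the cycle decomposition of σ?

1

Cycle decomposition: (1 2 5 6 4 3).
1 cycle.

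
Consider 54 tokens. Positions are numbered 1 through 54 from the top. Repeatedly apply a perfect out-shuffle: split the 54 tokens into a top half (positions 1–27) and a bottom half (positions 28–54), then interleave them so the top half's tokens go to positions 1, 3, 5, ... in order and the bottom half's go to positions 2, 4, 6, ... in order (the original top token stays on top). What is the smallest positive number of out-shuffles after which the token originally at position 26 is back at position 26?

Follow position 26 under repeated out-shuffles:
26 → 51 → 48 → 42 → 30 → 6 → 11 → 21 → ... → 26 (length 52)
It first returns after 52 out-shuffles.

52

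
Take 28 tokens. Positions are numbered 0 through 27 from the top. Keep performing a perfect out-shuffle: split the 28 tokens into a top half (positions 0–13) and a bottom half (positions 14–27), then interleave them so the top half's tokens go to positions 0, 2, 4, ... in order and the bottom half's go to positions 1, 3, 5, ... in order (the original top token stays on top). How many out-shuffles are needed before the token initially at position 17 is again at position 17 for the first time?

18

Follow position 17 under repeated out-shuffles:
17 → 7 → 14 → 1 → 2 → 4 → 8 → 16 → 5 → 10 → 20 → 13 → 26 → 25 → 23 → 19 → 11 → 22 → 17
It first returns after 18 out-shuffles.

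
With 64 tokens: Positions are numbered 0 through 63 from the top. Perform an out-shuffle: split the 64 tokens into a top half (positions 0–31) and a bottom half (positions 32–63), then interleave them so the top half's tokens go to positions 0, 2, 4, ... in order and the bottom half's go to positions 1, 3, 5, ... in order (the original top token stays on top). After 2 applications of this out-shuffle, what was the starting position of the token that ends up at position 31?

Work backwards from position 31, undoing one out-shuffle at a time:
31 ← 47 ← 55
So the token now at position 31 started at position 55.

55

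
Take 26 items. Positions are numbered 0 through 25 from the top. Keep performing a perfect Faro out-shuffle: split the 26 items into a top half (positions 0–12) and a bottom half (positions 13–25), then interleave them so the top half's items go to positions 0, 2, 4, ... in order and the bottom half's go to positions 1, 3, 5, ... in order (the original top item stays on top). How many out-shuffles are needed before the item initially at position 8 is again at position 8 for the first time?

20

Follow position 8 under repeated out-shuffles:
8 → 16 → 7 → 14 → 3 → 6 → 12 → 24 → 23 → 21 → 17 → 9 → 18 → 11 → 22 → 19 → 13 → 1 → 2 → 4 → 8
It first returns after 20 out-shuffles.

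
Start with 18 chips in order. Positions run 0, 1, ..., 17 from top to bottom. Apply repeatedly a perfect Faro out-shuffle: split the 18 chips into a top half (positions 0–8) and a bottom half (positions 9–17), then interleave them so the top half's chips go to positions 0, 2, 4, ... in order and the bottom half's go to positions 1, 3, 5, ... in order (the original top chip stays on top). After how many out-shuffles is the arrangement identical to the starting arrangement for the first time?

8

The out-shuffle permutes the 18 positions with cycle lengths [1, 1, 8, 8].
Every chip is home exactly when every cycle has completed a whole number of laps, i.e. after lcm(1, 8) = 8 out-shuffles.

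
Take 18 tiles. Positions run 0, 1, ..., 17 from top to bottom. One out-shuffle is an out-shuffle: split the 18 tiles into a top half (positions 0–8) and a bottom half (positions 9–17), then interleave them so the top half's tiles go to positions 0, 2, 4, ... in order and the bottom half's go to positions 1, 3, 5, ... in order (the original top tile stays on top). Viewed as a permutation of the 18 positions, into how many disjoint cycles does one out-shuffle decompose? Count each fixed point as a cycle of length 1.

Trace each unvisited position around until it returns:
(0) (1 2 4 8 16 15 13 9) (3 6 12 7 14 11 5 10) (17)
4 cycles in total.

4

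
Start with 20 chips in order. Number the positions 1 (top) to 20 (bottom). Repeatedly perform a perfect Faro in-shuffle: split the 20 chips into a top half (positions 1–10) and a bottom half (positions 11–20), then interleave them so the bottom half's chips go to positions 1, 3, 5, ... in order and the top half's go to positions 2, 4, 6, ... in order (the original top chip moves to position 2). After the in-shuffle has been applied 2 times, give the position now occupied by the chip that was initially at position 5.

Track the chip's position through each in-shuffle:
5 → 10 → 20

20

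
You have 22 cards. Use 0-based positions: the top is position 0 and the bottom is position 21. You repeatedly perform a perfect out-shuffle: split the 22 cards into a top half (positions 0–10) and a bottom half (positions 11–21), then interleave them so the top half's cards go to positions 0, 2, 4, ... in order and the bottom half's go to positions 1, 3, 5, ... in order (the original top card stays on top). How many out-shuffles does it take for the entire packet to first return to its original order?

The out-shuffle permutes the 22 positions with cycle lengths [1, 1, 2, 3, 3, 6, 6].
Every card is home exactly when every cycle has completed a whole number of laps, i.e. after lcm(1, 2, 3, 6) = 6 out-shuffles.

6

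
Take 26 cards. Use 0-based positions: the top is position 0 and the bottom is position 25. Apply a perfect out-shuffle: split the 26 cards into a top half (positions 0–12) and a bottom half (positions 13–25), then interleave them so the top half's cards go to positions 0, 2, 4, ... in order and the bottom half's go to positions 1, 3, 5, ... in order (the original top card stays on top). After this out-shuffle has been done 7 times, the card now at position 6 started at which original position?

Work backwards from position 6, undoing one out-shuffle at a time:
6 ← 3 ← 14 ← 7 ← 16 ← 8 ← 4 ← 2
So the card now at position 6 started at position 2.

2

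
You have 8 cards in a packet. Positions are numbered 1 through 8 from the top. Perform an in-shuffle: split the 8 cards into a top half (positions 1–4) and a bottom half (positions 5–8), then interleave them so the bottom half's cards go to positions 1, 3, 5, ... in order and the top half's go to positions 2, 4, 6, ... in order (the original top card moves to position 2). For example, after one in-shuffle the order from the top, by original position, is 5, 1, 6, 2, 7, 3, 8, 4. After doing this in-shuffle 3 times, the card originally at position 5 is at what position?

4

Track the card's position through each in-shuffle:
5 → 1 → 2 → 4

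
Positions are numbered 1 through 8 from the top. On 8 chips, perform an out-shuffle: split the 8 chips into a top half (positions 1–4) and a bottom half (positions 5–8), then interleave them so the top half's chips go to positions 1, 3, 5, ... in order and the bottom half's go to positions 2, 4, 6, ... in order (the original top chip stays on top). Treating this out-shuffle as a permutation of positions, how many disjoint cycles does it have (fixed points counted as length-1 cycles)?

Trace each unvisited position around until it returns:
(1) (2 3 5) (4 7 6) (8)
4 cycles in total.

4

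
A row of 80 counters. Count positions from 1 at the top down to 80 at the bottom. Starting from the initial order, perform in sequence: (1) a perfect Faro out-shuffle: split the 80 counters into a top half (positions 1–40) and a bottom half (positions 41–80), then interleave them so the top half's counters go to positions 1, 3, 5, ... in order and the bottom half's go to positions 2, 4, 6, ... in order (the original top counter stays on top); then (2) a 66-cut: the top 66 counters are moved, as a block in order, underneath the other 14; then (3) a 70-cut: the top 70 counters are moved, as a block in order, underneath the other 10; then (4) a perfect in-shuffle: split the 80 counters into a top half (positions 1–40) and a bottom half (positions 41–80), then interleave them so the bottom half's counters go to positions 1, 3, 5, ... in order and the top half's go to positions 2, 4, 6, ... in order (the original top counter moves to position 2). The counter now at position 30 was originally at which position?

36

Undo the operations in reverse order, starting from position 30:
  undo op 4 (in-shuffle, from top half): 30 ← 15
  undo op 3 (cut 70): 15 ← 5
  undo op 2 (cut 66): 5 ← 71
  undo op 1 (out-shuffle, from top half): 71 ← 36
So the counter at position 30 came from original position 36.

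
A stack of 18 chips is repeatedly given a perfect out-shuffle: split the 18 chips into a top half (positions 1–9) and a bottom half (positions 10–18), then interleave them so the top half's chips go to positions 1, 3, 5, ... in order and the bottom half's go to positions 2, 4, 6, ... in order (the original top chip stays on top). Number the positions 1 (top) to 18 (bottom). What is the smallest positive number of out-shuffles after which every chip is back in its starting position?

The out-shuffle permutes the 18 positions with cycle lengths [1, 1, 8, 8].
Every chip is home exactly when every cycle has completed a whole number of laps, i.e. after lcm(1, 8) = 8 out-shuffles.

8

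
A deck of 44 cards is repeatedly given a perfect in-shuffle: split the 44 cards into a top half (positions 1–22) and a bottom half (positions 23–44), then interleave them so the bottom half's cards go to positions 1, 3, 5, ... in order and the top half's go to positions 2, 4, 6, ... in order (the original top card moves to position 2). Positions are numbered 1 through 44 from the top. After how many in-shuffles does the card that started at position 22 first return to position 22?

12

Follow position 22 under repeated in-shuffles:
22 → 44 → 43 → 41 → 37 → 29 → 13 → 26 → 7 → 14 → 28 → 11 → 22
It first returns after 12 in-shuffles.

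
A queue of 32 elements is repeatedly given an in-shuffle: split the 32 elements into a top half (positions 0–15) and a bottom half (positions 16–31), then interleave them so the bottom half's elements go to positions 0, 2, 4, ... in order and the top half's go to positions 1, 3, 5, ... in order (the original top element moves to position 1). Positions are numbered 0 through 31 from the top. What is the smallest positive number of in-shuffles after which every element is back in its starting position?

10

The in-shuffle permutes the 32 positions with cycle lengths [2, 10, 10, 10].
Every element is home exactly when every cycle has completed a whole number of laps, i.e. after lcm(2, 10) = 10 in-shuffles.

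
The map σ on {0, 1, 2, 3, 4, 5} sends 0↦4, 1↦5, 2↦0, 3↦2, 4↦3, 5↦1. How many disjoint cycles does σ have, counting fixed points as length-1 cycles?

Cycle decomposition: (0 4 3 2) (1 5).
2 cycles.

2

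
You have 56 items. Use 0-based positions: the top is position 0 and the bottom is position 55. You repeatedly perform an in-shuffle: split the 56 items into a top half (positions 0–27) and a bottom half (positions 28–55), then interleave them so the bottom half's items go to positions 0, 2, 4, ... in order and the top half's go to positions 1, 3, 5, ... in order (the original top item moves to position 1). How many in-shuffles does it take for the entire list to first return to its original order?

18

The in-shuffle permutes the 56 positions with cycle lengths [2, 18, 18, 18].
Every item is home exactly when every cycle has completed a whole number of laps, i.e. after lcm(2, 18) = 18 in-shuffles.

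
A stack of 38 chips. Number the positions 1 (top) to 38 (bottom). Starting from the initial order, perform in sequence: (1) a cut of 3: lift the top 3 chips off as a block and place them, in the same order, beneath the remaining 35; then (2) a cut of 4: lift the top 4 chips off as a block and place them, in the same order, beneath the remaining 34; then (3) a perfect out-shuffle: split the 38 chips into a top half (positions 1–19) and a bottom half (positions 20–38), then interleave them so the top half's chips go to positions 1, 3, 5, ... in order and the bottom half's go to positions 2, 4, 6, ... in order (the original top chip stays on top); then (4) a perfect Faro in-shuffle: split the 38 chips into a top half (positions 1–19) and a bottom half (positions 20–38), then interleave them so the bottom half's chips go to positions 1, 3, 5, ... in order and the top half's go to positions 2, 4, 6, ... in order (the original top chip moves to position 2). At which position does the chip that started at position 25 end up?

31

Track the chip from position 25 forward through each operation:
  after op 1 (cut 3): 25 → 22
  after op 2 (cut 4): 22 → 18
  after op 3 (out-shuffle): 18 → 35
  after op 4 (in-shuffle): 35 → 31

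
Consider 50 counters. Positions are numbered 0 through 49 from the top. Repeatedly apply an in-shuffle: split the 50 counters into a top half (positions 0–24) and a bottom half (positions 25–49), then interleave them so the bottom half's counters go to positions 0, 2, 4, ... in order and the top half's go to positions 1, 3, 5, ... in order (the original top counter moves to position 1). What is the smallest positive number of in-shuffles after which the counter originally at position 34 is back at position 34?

Follow position 34 under repeated in-shuffles:
34 → 18 → 37 → 24 → 49 → 48 → 46 → 42 → 34
It first returns after 8 in-shuffles.

8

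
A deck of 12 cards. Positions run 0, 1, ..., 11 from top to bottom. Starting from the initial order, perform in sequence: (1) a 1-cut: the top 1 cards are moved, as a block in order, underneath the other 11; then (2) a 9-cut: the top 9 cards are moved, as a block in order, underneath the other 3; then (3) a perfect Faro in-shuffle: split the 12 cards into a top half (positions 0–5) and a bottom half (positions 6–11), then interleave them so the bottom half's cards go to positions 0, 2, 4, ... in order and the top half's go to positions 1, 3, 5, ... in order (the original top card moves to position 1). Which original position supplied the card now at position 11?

3

Undo the operations in reverse order, starting from position 11:
  undo op 3 (in-shuffle, from top half): 11 ← 5
  undo op 2 (cut 9): 5 ← 2
  undo op 1 (cut 1): 2 ← 3
So the card at position 11 came from original position 3.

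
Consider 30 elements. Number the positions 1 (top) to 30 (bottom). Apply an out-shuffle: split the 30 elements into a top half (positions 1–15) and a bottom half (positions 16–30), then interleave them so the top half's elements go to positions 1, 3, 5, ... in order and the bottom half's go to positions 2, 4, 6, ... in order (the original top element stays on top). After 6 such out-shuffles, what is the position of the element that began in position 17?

10

Track the element's position through each out-shuffle:
17 → 4 → 7 → 13 → 25 → 20 → 10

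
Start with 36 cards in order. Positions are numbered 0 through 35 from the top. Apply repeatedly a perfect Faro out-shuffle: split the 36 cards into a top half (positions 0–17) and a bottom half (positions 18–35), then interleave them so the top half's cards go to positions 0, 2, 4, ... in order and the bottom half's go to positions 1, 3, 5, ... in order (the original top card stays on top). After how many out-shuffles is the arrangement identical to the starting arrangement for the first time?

12

The out-shuffle permutes the 36 positions with cycle lengths [1, 1, 3, 3, 4, 12, 12].
Every card is home exactly when every cycle has completed a whole number of laps, i.e. after lcm(1, 3, 4, 12) = 12 out-shuffles.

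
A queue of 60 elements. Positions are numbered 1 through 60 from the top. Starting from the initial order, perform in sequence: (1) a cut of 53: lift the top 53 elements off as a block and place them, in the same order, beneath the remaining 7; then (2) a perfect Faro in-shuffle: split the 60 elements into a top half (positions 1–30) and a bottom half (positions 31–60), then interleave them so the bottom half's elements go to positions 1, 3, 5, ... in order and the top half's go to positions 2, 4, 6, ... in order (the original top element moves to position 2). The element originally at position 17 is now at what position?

48

Track the element from position 17 forward through each operation:
  after op 1 (cut 53): 17 → 24
  after op 2 (in-shuffle): 24 → 48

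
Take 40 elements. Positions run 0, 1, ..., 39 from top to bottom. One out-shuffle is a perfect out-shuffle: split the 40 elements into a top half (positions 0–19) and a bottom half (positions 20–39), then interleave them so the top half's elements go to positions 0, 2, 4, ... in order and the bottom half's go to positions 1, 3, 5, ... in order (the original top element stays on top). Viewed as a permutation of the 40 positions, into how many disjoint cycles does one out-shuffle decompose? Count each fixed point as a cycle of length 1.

Trace each unvisited position around until it returns:
(0) (1 2 4 8 16 32 ... len 12) (3 6 12 24 9 18 ... len 12) (7 14 28 17 34 29 ... len 12) (13 26) (39)
6 cycles in total.

6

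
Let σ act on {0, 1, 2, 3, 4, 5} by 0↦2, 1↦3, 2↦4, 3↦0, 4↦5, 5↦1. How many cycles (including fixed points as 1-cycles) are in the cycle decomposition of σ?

Cycle decomposition: (0 2 4 5 1 3).
1 cycle.

1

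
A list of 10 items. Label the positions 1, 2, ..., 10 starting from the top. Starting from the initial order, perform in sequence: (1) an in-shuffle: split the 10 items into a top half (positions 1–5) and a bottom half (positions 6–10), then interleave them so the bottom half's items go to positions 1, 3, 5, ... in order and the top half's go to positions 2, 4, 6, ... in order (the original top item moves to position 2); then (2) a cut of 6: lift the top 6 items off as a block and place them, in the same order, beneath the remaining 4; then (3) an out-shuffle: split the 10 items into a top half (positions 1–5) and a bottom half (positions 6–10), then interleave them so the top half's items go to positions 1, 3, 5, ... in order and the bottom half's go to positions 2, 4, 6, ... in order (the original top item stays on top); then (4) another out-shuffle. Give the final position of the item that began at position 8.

Track the item from position 8 forward through each operation:
  after op 1 (in-shuffle): 8 → 5
  after op 2 (cut 6): 5 → 9
  after op 3 (out-shuffle): 9 → 8
  after op 4 (out-shuffle): 8 → 6

6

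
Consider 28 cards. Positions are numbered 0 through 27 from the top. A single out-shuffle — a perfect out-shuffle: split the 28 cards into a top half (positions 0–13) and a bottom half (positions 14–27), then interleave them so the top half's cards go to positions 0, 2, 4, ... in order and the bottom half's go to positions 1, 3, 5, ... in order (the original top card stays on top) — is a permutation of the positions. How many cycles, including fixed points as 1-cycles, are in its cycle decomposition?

5

Trace each unvisited position around until it returns:
(0) (1 2 4 8 16 5 ... len 18) (3 6 12 24 21 15) (9 18) (27)
5 cycles in total.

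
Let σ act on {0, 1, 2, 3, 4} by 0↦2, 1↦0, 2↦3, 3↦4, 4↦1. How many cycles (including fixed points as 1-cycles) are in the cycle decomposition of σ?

Cycle decomposition: (0 2 3 4 1).
1 cycle.

1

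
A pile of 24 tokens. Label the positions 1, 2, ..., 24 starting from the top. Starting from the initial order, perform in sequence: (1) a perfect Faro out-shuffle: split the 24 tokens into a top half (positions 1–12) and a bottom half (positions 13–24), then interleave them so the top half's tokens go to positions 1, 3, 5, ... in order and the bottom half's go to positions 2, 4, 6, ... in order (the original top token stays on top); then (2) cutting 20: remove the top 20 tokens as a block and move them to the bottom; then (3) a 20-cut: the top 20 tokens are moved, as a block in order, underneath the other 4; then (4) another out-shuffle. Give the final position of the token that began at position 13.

Track the token from position 13 forward through each operation:
  after op 1 (out-shuffle): 13 → 2
  after op 2 (cut 20): 2 → 6
  after op 3 (cut 20): 6 → 10
  after op 4 (out-shuffle): 10 → 19

19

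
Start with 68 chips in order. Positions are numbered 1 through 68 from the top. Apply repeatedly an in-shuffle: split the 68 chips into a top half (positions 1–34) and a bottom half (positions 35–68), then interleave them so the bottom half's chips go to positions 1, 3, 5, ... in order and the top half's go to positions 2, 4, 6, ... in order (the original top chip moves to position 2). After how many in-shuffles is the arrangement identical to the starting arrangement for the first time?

The in-shuffle permutes the 68 positions with cycle lengths [2, 11, 11, 22, 22].
Every chip is home exactly when every cycle has completed a whole number of laps, i.e. after lcm(2, 11, 22) = 22 in-shuffles.

22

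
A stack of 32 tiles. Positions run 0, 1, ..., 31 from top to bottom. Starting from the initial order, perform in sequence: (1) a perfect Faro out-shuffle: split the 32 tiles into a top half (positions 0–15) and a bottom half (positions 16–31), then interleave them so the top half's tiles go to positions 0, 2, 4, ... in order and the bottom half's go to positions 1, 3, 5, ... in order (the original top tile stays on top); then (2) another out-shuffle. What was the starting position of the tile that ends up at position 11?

26

Undo the operations in reverse order, starting from position 11:
  undo op 2 (out-shuffle, from bottom half): 11 ← 21
  undo op 1 (out-shuffle, from bottom half): 21 ← 26
So the tile at position 11 came from original position 26.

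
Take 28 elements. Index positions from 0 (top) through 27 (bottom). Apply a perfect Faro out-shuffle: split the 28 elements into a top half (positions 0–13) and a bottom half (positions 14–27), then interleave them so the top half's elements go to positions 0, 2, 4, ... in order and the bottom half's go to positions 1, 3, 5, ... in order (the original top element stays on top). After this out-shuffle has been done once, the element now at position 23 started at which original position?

25

Work backwards from position 23, undoing one out-shuffle at a time:
23 ← 25
So the element now at position 23 started at position 25.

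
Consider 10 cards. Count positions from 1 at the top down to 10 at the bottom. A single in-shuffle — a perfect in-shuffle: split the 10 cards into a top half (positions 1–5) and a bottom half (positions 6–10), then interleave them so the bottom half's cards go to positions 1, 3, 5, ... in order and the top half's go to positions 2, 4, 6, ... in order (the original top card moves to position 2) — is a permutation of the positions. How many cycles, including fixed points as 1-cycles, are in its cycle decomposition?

Trace each unvisited position around until it returns:
(1 2 4 8 5 10 9 7 3 6)
1 cycle in total.

1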